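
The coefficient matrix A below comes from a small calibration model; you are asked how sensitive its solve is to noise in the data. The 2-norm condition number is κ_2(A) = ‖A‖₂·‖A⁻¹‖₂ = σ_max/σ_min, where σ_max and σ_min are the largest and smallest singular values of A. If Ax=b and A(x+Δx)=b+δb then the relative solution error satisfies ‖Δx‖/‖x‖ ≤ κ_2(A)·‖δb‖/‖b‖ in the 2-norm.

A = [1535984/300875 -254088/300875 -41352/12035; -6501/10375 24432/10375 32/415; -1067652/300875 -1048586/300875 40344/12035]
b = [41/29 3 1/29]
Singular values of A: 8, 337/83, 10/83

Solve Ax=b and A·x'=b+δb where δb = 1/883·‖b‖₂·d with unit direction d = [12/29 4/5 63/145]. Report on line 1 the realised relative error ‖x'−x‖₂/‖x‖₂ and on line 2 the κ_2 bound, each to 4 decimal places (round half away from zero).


from the listed singular values, σ₁ = 8, σ_n = 10/83
condition number: 8 ÷ (10/83) = 66.4000
bound on ‖Δx‖/‖x‖: κ·ε = 66.4000·1/883 = 0.0752
solve Ax = b  →  x = [14.3694 4.4476 19.8450]
2-norm of b is 3.3166; of x, 24.9015
with δb = [0.0016 0.0030 0.0016], A·Δx = δb → ‖Δx‖ = 0.0312
relative error = 0.0013
realised/bound (from unrounded values) ≈ 0.0166

0.0013
0.0752


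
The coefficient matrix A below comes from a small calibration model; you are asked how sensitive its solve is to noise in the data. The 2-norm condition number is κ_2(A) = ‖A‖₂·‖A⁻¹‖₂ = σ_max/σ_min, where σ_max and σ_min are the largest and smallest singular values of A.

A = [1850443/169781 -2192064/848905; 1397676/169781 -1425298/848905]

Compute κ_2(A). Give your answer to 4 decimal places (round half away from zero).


66.2560

form AᵀA = [5377637497225/28825587961 -1209678858360/28825587961; -1209678858360/28825587961 273464758756/28825587961] with trace 3361750301/17147881 and determinant 150062500/17147881
char-poly roots: 196 and 765625/17147881
κ = σ_max/σ_min = 14/(875/4141) = 66.2560


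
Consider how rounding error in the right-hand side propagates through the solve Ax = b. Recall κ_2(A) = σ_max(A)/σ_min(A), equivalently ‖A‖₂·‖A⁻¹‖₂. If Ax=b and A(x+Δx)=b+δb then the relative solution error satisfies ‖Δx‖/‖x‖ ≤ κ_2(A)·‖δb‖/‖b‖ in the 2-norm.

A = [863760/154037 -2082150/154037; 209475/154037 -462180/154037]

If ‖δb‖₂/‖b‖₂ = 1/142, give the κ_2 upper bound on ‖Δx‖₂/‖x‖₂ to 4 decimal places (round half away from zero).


AᵀA = [469935225/14115049 -1127479500/14115049; -1127479500/14115049 2706102900/14115049]; tr = 18793125/83521, det = 202500/83521
char-poly roots: 225 and 900/83521
κ_2(A) = √(λ_max/λ_min) = √(225 / (900/83521)) = 144.5000
κ_2(A)·‖δb‖/‖b‖ = 1.0176

1.0176


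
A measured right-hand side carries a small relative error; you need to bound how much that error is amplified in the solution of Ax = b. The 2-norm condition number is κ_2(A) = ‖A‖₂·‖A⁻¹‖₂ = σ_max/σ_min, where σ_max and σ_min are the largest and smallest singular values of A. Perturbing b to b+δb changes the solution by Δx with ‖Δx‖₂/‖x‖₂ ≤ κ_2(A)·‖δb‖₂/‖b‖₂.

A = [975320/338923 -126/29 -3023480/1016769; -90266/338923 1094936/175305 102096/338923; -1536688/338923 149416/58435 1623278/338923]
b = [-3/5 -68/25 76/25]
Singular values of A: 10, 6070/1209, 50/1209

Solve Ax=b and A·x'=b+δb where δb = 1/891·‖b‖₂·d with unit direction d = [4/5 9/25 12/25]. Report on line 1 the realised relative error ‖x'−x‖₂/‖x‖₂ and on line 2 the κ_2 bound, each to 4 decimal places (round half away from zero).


from the listed singular values, σ₁ = 10, σ_n = 50/1209
condition number: 10 ÷ (50/1209) = 241.8000
perturbation bound = 241.8000·1/891 = 0.2714
solve Ax = b  →  x = [-0.4454 -0.4770 0.4677]
‖b‖₂ = 4.1231 and ‖x‖₂ = 0.8030
with δb = [0.0037 0.0017 0.0022], A·Δx = δb → ‖Δx‖ = 0.1119
relative error = 0.1394
so the bound overstates the realised error by a factor of ≈ 1.9475 (computed from the unrounded values)

0.1394
0.2714


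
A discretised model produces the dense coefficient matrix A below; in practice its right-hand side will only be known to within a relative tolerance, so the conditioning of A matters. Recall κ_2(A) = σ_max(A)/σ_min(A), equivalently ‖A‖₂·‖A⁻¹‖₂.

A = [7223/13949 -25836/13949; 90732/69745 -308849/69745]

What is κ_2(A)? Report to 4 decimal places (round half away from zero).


form AᵀA = [56429521/28783225 -193419072/28783225; -193419072/28783225 663166729/28783225] with trace 28783850/1151329 and determinant 15625/1151329
λ_max, λ_min = (28783850/1151329 ± √828438062760000/1325558466241)/2 = 25, 625/1151329
σ_max=√25=5, σ_min=√(625/1151329)=(25/1073) → κ = 214.6000

214.6000


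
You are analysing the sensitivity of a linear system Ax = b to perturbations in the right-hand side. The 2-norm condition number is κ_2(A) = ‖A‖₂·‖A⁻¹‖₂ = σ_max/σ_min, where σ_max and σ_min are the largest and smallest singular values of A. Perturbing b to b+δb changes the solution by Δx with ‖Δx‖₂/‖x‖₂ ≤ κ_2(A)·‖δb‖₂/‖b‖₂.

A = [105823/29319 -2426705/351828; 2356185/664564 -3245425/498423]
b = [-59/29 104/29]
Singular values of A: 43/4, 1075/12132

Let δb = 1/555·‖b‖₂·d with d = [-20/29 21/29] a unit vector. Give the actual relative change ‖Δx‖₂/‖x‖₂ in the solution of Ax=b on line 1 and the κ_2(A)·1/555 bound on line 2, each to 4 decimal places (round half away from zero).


σ_max = 43/4, σ_min = 1075/12132
condition number: (43/4) ÷ (1075/12132) = 121.3200
κ_2(A)·‖δb‖/‖b‖ = 0.2186
solve Ax = b  →  x = [39.8752 21.1614]
2-norm of b is 4.1231; of x, 45.1424
Δx = A⁻¹·δb where δb = 1/555·4.1231·d; ‖Δx‖ = 0.0838
relative error = 0.0019
so the bound overstates the realised error by a factor of ≈ 117.6979 (computed from the unrounded values)

0.0019
0.2186


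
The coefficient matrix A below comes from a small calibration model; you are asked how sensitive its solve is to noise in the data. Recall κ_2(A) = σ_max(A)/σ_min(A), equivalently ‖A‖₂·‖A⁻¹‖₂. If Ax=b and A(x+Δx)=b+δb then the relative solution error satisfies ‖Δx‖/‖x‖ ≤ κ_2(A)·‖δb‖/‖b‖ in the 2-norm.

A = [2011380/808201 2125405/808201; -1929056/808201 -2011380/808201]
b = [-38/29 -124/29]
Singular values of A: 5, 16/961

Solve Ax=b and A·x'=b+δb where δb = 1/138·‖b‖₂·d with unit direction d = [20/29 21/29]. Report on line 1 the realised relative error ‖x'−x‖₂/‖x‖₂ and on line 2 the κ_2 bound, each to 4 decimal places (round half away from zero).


0.0081
2.1762

σ_max = 5, σ_min = 16/961
κ = σ_max/σ_min = 5/(16/961) = 300.3125
κ_2(A)·‖δb‖/‖b‖ = 2.1762
solve Ax = b  →  x = [174.2500 -165.4000]
‖b‖₂ = 4.4721 and ‖x‖₂ = 240.2503
with δb = [0.0223 0.0235], A·Δx = δb → ‖Δx‖ = 1.9464
relative error = 0.0081
tightness: 0.0081 against a bound of 2.1762 (unrounded ratio ≈ 0.0037)


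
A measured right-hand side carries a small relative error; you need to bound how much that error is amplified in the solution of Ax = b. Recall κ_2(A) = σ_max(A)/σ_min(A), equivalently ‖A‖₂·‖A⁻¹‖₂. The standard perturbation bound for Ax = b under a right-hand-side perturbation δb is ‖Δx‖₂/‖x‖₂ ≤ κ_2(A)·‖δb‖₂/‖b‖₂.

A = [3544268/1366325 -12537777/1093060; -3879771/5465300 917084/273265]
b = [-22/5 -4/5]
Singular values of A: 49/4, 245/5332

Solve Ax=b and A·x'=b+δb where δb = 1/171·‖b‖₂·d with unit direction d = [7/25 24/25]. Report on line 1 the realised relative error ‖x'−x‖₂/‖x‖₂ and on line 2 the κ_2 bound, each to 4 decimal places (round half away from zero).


0.0131
1.5591

largest singular value 49/4, smallest 245/5332
κ = σ_max/σ_min = (49/4)/(245/5332) = 266.6000
perturbation bound = 266.6000·1/171 = 1.5591
solve Ax = b  →  x = [-42.5366 -9.2360]
‖b‖ = 4.4721, ‖x‖ = 43.5278
δb = ε·‖b‖·d = [0.0073 0.0251]; solving A·Δx = δb gives ‖Δx‖ = 0.5692
dividing the unrounded norms, ‖Δx‖/‖x‖ = 0.0131
so the bound overstates the realised error by a factor of ≈ 119.2305 (computed from the unrounded values)


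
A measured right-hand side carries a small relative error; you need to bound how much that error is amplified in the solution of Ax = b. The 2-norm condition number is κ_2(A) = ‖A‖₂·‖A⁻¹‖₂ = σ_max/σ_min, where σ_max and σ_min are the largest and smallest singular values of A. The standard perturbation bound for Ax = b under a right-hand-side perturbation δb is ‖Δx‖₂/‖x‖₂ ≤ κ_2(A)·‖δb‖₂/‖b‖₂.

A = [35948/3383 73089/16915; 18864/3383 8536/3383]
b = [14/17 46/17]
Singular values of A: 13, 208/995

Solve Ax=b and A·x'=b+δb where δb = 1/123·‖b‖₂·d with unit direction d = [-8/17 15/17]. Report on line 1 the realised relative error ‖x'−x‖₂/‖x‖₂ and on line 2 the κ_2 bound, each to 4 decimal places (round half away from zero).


largest singular value 13, smallest 208/995
κ = σ_max/σ_min = 13/(208/995) = 62.1875
worst-case relative error ≤ 62.1875 × 1/123 = 0.5056
solve Ax = b  →  x = [-3.5377 8.8905]
‖b‖ = 2.8284, ‖x‖ = 9.5685
with δb = [-0.0108 0.0203], A·Δx = δb → ‖Δx‖ = 0.1100
dividing the unrounded norms, ‖Δx‖/‖x‖ = 0.0115
realised/bound (from unrounded values) ≈ 0.0227

0.0115
0.5056


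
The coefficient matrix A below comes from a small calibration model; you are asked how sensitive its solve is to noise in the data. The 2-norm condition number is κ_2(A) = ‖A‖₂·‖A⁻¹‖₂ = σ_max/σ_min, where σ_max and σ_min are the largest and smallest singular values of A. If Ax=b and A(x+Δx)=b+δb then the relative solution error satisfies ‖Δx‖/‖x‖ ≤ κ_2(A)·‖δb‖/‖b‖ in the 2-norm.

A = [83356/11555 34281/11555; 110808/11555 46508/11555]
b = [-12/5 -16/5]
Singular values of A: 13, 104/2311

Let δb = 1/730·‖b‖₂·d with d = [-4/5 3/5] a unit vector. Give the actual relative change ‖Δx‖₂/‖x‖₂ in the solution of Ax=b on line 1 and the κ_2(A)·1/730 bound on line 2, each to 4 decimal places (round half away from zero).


0.3957
0.3957

from the listed singular values, σ₁ = 13, σ_n = 104/2311
condition number: 13 ÷ (104/2311) = 288.8750
perturbation bound = 288.8750·1/730 = 0.3957
solve Ax = b  →  x = [-0.2840 -0.1183]
2-norm of b is 4.0000; of x, 0.3077
Δx = A⁻¹·δb where δb = 1/730·4.0000·d; ‖Δx‖ = 0.1218
realised ‖Δx‖/‖x‖ = 0.3957
realised/bound = 1 exactly: the bound is attained for this b and d


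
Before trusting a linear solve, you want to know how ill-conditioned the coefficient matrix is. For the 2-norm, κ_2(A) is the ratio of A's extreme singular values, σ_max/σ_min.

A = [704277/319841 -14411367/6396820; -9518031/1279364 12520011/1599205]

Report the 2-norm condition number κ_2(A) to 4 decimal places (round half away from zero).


264.6960

AᵀA = [98529011600625/1636772244496 -6465772356750/102298265281; -6465772356750/102298265281 108627932234025/1636772244496]; tr = 123161084325/973110728, det = 7119140625/31139543296
eigenvalues of AᵀA: λ = (tr ± √(tr²−4·det))/2 = 2025/16, 3515625/1946221456
σ_max=√(2025/16)=(45/4), σ_min=√(3515625/1946221456)=(1875/44116) → κ = 264.6960


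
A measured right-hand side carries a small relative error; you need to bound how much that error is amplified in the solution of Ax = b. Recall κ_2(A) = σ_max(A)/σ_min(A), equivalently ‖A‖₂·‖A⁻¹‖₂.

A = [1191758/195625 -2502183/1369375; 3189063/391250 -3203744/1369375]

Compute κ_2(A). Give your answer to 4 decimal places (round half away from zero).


AᵀA = [634050853609/6123062500 -323618693346/10715359375; -323618693346/10715359375 660995815321/75007515625]; tr = 53939960141/480048100, det = 7890481/19201924
solving λ² − 53939960141/480048100·λ + 7890481/19201924 = 0 gives λ = 2809/25, 70225/19201924
κ_2(A) = √(λ_max/λ_min) = √((2809/25) / (70225/19201924)) = 175.2800

175.2800


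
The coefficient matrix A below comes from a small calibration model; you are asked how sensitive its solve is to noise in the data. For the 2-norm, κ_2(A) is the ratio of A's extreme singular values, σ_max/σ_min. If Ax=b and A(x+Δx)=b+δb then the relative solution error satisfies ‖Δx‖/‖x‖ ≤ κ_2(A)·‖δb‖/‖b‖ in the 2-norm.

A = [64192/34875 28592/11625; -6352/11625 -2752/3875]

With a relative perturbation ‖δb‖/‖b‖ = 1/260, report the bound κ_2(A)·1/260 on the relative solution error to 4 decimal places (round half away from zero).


AᵀA = [35869952/9730125 15941632/3243375; 15941632/3243375 7085312/1081125]; tr = 19927552/1946025, det = 65536/48650625
char-poly roots: 256/25 and 256/1946025
σ_max=√(256/25)=(16/5), σ_min=√(256/1946025)=(16/1395) → κ = 279.0000
worst-case relative error ≤ 279.0000 × 1/260 = 1.0731

1.0731


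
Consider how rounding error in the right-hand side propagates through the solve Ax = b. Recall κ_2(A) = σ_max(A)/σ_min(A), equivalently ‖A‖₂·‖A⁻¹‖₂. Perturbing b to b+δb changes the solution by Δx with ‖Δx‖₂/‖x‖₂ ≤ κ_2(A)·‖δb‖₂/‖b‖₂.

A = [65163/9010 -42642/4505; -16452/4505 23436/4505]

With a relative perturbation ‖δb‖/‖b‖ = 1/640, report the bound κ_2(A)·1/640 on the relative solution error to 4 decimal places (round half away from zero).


0.0932

AᵀA = [3687813/56180 -1228311/14045; -1228311/14045 1638468/14045]; tr = 2048337/11236, det = 26244/2809
solving λ² − 2048337/11236·λ + 26244/2809 = 0 gives λ = 729/4, 144/2809
so κ_2 = √((729/4) / (144/2809)) = 59.6250
perturbation bound = 59.6250·1/640 = 0.0932


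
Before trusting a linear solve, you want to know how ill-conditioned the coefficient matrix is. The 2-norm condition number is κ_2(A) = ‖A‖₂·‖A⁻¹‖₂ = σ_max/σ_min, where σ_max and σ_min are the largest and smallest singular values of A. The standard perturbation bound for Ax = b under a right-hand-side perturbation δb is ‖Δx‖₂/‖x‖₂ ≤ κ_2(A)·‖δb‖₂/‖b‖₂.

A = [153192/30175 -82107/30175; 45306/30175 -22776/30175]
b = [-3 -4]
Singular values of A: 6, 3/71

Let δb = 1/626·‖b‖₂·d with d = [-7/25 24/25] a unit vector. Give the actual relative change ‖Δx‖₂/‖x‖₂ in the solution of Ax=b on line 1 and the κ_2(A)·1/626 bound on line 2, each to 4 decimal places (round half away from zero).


largest singular value 6, smallest 3/71
κ = σ_max/σ_min = 6/(3/71) = 142.0000
worst-case relative error ≤ 142.0000 × 1/626 = 0.2268
solve Ax = b  →  x = [-34.0000 -62.3333]
‖b‖ = 5.0000, ‖x‖ = 71.0031
re-solving with b+δb shifts x by Δx of norm 0.1890
relative error = 0.0027
realised/bound (from unrounded values) ≈ 0.0117

0.0027
0.2268


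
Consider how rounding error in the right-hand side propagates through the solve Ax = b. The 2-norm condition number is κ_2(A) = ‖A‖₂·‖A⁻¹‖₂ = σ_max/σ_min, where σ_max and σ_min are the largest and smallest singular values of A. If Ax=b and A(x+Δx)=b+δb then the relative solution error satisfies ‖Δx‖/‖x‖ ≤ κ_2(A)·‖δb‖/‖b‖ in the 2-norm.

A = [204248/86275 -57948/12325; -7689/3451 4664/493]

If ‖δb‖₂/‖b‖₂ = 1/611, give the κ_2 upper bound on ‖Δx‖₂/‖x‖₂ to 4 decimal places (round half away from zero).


form AᵀA = [272206561/25755625 -118509336/3679375; -118509336/3679375 58662736/525625] with trace 5034689/41209 and determinant 5856400/41209
eigenvalues of AᵀA: λ = (tr ± √(tr²−4·det))/2 = 121, 48400/41209
κ = σ_max/σ_min = 11/(220/203) = 10.1500
perturbation bound = 10.1500·1/611 = 0.0166

0.0166


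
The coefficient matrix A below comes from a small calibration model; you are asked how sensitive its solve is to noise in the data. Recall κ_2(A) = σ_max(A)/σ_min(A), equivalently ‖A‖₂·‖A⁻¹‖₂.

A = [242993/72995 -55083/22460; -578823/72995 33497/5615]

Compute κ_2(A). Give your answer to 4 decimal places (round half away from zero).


280.7500

M = AᵀA = [2331844162/31528225 -6995393811/126112900; -6995393811/126112900 20986921033/504451600]. tr(M)=2331857105/20178064, det(M)=3418801/20178064
solving λ² − 2331857105/20178064·λ + 3418801/20178064 = 0 gives λ = 1849/16, 1849/1261129
σ_max=√(1849/16)=(43/4), σ_min=√(1849/1261129)=(43/1123) → κ = 280.7500


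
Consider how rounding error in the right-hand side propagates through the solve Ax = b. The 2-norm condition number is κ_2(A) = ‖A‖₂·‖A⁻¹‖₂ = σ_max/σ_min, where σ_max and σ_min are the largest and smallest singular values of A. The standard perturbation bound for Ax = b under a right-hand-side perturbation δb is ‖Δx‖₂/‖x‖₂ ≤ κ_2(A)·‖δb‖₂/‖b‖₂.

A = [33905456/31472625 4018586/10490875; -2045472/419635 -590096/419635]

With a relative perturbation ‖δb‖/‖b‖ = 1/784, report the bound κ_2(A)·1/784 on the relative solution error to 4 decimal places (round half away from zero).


0.0979

AᵀA = [14684313369856/589248140625 1427378688736/196416046875; 1427378688736/196416046875 139073372516/65472015625]; tr = 25497557956/942797025, det = 116985856/942797025
char-poly roots: 676/25 and 173056/37711881
κ_2(A) = √(λ_max/λ_min) = √((676/25) / (173056/37711881)) = 76.7625
perturbation bound = 76.7625·1/784 = 0.0979


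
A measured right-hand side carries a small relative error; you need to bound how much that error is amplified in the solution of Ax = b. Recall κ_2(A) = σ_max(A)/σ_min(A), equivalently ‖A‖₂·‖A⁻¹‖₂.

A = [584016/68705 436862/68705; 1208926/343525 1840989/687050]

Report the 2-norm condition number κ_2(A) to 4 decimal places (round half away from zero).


330.3125

form AᵀA = [59102776804/698280625 44326447803/698280625; 44326447803/698280625 132982729009/2793122500] with trace 14775753449/111724900 and determinant 4477456/27931225
eigenvalues of AᵀA: λ = (tr ± √(tr²−4·det))/2 = 529/4, 33856/27931225
σ_max=√(529/4)=(23/2), σ_min=√(33856/27931225)=(184/5285) → κ = 330.3125


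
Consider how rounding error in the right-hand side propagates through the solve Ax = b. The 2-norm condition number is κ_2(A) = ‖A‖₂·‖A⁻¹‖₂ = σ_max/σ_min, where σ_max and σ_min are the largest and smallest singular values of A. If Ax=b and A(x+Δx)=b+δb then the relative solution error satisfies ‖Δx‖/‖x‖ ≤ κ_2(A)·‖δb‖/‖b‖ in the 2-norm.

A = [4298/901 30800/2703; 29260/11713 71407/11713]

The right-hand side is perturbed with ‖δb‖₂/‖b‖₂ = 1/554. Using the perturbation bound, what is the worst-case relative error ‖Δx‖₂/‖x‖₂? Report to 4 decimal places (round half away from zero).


0.5740

M = AᵀA = [13764884/474721 99100540/1424163; 99100540/1424163 713532169/4272489]. tr(M)=4955125/25281, det(M)=9604/25281
solving λ² − 4955125/25281·λ + 9604/25281 = 0 gives λ = 196, 49/25281
so κ_2 = √(196 / (49/25281)) = 318.0000
perturbation bound = 318.0000·1/554 = 0.5740


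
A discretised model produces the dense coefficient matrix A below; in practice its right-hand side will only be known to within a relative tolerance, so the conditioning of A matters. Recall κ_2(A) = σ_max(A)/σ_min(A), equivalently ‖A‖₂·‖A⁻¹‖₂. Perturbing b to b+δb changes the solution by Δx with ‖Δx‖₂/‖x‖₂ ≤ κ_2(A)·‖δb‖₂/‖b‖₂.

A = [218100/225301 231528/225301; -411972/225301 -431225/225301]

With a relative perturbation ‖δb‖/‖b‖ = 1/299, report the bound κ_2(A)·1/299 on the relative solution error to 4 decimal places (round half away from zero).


form AᵀA = [751863456/175642009 789442500/175642009; 789442500/175642009 828928081/175642009] with trace 1879657/208849 and determinant 144/208849
eigenvalues of AᵀA: λ = (tr ± √(tr²−4·det))/2 = 9, 16/208849
σ_max=√9=3, σ_min=√(16/208849)=(4/457) → κ = 342.7500
perturbation bound = 342.7500·1/299 = 1.1463

1.1463


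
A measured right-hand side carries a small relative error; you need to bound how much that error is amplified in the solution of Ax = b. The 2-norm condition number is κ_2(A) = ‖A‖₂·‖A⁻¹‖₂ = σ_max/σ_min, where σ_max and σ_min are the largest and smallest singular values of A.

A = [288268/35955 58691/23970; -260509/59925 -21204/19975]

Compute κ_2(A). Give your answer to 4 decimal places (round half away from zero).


42.3000

M = AᵀA = [9301887361/111830625 903801766/37276875; 903801766/37276875 353985409/49702500]. tr(M)=64629469/715716, det(M)=3258025/715716
solving λ² − 64629469/715716·λ + 3258025/715716 = 0 gives λ = 361/4, 9025/178929
κ_2(A) = √(λ_max/λ_min) = √((361/4) / (9025/178929)) = 42.3000


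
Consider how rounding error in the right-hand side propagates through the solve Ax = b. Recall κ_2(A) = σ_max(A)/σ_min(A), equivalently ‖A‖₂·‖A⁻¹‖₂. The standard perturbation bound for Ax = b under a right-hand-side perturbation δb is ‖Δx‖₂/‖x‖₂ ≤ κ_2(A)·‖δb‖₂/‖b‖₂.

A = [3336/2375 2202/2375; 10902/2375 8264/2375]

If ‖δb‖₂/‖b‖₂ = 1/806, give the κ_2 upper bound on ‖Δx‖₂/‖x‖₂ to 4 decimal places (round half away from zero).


AᵀA = [207972/9025 155904/9025; 155904/9025 117028/9025]; tr = 13000/361, det = 144/361
λ_max, λ_min = (13000/361 ± √168792064/130321)/2 = 36, 4/361
σ_max=√36=6, σ_min=√(4/361)=(2/19) → κ = 57.0000
κ_2(A)·‖δb‖/‖b‖ = 0.0707

0.0707


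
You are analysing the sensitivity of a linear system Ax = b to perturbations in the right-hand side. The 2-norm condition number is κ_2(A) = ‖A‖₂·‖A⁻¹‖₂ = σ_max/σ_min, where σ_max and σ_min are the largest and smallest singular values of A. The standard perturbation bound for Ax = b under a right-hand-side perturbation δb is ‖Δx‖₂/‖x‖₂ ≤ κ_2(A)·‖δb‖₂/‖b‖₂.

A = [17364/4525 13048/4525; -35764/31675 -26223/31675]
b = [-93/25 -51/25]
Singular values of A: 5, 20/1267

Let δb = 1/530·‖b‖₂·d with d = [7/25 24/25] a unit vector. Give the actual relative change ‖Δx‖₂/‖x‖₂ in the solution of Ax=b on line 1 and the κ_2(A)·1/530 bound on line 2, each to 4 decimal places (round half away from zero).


largest singular value 5, smallest 20/1267
κ = σ_max/σ_min = 5/(20/1267) = 316.7500
perturbation bound = 316.7500·1/530 = 0.5976
solve Ax = b  →  x = [113.5500 -152.4000]
2-norm of b is 4.2426; of x, 190.0509
Δx = A⁻¹·δb where δb = 1/530·4.2426·d; ‖Δx‖ = 0.5071
dividing the unrounded norms, ‖Δx‖/‖x‖ = 0.0027
so the bound overstates the realised error by a factor of ≈ 223.9772 (computed from the unrounded values)

0.0027
0.5976


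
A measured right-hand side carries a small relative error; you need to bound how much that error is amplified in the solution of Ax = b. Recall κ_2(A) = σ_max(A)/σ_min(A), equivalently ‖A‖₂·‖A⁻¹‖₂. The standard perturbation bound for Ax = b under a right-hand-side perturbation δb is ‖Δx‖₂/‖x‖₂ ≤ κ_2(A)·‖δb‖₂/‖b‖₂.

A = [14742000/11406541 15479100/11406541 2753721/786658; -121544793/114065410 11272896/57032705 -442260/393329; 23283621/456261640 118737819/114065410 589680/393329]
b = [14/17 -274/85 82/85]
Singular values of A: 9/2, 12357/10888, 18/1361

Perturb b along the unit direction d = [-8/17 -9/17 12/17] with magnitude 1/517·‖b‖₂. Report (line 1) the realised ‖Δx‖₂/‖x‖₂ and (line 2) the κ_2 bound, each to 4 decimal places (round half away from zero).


from the listed singular values, σ₁ = 9/2, σ_n = 18/1361
κ = σ_max/σ_min = (9/2)/(18/1361) = 340.2500
perturbation bound = 340.2500·1/517 = 0.6581
solve Ax = b  →  x = [-90.6013 -97.6866 71.5556]
‖b‖ = 3.4641, ‖x‖ = 151.2331
Δx = A⁻¹·δb where δb = 1/517·3.4641·d; ‖Δx‖ = 0.5066
dividing the unrounded norms, ‖Δx‖/‖x‖ = 0.0033
realised/bound (from unrounded values) ≈ 0.0051

0.0033
0.6581


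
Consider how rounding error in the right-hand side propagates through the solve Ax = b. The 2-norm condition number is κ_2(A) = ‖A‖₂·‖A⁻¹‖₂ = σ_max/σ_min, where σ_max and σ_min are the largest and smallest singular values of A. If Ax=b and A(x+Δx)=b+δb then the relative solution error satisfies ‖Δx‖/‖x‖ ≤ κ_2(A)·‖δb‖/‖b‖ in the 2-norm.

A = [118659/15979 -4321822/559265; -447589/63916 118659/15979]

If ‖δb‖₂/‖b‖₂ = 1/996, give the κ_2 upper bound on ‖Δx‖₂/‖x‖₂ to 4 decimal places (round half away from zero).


0.2137

AᵀA = [506082337/4857616 -4649415597/42504140; -4649415597/42504140 42718304749/371911225]; tr = 1549873649/7075600, det = 1874161/1768900
λ_max, λ_min = (1549873649/7075600 ± √2401896154847429601/50064115360000)/2 = 5476/25, 1369/283024
σ_max=√(5476/25)=(74/5), σ_min=√(1369/283024)=(37/532) → κ = 212.8000
perturbation bound = 212.8000·1/996 = 0.2137


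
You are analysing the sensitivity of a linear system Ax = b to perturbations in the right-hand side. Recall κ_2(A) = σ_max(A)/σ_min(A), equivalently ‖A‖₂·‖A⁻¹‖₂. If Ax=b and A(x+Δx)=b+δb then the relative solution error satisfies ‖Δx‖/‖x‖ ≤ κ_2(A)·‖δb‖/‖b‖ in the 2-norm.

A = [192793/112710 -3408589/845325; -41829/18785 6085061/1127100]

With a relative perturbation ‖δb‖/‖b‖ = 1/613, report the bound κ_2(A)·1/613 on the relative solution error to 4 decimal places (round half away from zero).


form AᵀA = [4006283581/508141764 -144203693891/7622126460; -144203693891/7622126460 20765894795929/457327587600] with trace 144210355141/2706080400 and determinant 28398241/432972864
λ_max, λ_min = (144210355141/2706080400 ± √20794705331809230719881/7322871131264160000)/2 = 5329/100, 133225/108243216
so κ_2 = √((5329/100) / (133225/108243216)) = 208.0800
perturbation bound = 208.0800·1/613 = 0.3394

0.3394


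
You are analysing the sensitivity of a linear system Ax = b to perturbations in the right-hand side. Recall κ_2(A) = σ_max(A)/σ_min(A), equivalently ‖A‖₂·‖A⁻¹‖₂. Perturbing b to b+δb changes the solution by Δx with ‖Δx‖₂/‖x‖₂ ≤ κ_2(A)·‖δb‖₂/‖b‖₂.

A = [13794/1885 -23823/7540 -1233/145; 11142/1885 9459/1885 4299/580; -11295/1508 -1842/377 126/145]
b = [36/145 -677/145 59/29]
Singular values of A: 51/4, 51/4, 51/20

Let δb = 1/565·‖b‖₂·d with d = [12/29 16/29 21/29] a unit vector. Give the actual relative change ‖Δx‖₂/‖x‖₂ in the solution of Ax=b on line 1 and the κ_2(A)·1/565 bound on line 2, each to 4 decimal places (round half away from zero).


from the listed singular values, σ₁ = 51/4, σ_n = 51/20
κ = σ_max/σ_min = (51/4)/(51/20) = 5.0000
worst-case relative error ≤ 5.0000 × 1/565 = 0.0088
solve Ax = b  →  x = [-0.3801 0.0965 -0.3922]
‖b‖ = 5.0990, ‖x‖ = 0.5546
with δb = [0.0037 0.0050 0.0065], A·Δx = δb → ‖Δx‖ = 0.0035
realised ‖Δx‖/‖x‖ = 0.0064
tightness: 0.0064 against a bound of 0.0088 (unrounded ratio ≈ 0.7211)

0.0064
0.0088


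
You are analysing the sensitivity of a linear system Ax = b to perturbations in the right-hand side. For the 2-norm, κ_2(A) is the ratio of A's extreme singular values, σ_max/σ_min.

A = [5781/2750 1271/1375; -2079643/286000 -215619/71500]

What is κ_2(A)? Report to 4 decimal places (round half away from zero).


176.0000

AᵀA = [7498216489/130873600 31241385/1308736; 31241385/1308736 81375529/8179600]; tr = 52072337/774400, det = 2825761/19360000
char-poly roots: 1681/25 and 1681/774400
κ_2(A) = √(λ_max/λ_min) = √((1681/25) / (1681/774400)) = 176.0000


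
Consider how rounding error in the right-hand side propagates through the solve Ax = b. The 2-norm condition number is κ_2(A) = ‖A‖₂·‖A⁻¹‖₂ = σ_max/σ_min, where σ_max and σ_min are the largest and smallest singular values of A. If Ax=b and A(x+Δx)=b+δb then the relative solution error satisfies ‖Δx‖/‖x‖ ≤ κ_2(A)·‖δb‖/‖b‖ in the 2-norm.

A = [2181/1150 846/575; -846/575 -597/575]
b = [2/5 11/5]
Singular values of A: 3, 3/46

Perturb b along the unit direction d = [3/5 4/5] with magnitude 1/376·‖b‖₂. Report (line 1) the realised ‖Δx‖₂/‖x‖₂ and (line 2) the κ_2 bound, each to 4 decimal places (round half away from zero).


largest singular value 3, smallest 3/46
condition number: 3 ÷ (3/46) = 46.0000
κ_2(A)·‖δb‖/‖b‖ = 0.1223
solve Ax = b  →  x = [-18.6667 24.3333]
‖b‖ = 2.2361, ‖x‖ = 30.6685
re-solving with b+δb shifts x by Δx of norm 0.0912
relative error = 0.0030
so the bound overstates the realised error by a factor of ≈ 41.1461 (computed from the unrounded values)

0.0030
0.1223


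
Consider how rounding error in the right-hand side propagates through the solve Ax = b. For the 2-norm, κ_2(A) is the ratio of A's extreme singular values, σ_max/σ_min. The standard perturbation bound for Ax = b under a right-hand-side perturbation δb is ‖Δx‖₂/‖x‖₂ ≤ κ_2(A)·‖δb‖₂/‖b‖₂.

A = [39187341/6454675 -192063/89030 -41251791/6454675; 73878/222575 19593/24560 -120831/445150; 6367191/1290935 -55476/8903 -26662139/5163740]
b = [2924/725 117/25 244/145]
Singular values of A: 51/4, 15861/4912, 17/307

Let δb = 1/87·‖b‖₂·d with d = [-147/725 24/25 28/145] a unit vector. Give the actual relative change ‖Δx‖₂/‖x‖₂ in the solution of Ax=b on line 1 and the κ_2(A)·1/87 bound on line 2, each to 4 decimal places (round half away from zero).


0.0184
2.6466

largest singular value 51/4, smallest 17/307
κ_2(A) = (51/4) / (17/307) = 230.2500
worst-case relative error ≤ 230.2500 × 1/87 = 2.6466
solve Ax = b  →  x = [52.8007 0.6721 49.3004]
‖b‖₂ = 6.4031 and ‖x‖₂ = 72.2419
re-solving with b+δb shifts x by Δx of norm 1.3291
dividing the unrounded norms, ‖Δx‖/‖x‖ = 0.0184
realised/bound (from unrounded values) ≈ 0.0070


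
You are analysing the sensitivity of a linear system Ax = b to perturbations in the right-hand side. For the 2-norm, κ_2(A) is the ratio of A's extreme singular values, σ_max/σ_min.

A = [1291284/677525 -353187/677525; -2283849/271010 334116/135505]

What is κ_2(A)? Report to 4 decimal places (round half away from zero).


AᵀA = [81540043929/1092302500 -5945535918/273075625; -5945535918/273075625 1734431049/273075625]; tr = 141564429/1747684, det = 164025/1747684
λ_max, λ_min = (141564429/1747684 ± √20039340902623641/3054399363856)/2 = 81, 2025/1747684
κ_2(A) = √(λ_max/λ_min) = √(81 / (2025/1747684)) = 264.4000

264.4000


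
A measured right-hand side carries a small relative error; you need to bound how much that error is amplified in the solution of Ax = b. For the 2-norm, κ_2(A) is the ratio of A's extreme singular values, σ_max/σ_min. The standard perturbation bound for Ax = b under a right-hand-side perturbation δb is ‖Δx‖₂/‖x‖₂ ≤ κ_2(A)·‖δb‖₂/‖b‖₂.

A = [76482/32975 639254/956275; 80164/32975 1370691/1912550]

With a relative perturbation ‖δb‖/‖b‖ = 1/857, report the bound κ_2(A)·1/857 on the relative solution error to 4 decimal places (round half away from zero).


0.3848

AᵀA = [2455152644/217470125 716079042/217470125; 716079042/217470125 835523549/869880500]; tr = 85249073/6959044, det = 2401/1739761
eigenvalues of AᵀA: λ = (tr ± √(tr²−4·det))/2 = 49/4, 196/1739761
κ_2(A) = √(λ_max/λ_min) = √((49/4) / (196/1739761)) = 329.7500
κ_2(A)·‖δb‖/‖b‖ = 0.3848


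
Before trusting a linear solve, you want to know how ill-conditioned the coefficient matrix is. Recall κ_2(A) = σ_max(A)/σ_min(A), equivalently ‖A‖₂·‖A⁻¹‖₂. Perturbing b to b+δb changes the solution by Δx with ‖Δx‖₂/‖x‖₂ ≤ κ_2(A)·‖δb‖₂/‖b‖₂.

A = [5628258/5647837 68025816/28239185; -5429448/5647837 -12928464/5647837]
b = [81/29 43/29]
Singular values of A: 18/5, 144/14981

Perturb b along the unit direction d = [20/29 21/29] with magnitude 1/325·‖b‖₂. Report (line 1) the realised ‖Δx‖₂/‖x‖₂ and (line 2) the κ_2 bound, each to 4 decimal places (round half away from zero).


0.0032
1.1524

from the listed singular values, σ₁ = 18/5, σ_n = 144/14981
condition number: (18/5) ÷ (144/14981) = 374.5250
perturbation bound = 374.5250·1/325 = 1.1524
solve Ax = b  →  x = [-287.9893 120.2965]
2-norm of b is 3.1623; of x, 312.1043
Δx = A⁻¹·δb where δb = 1/325·3.1623·d; ‖Δx‖ = 1.0123
dividing the unrounded norms, ‖Δx‖/‖x‖ = 0.0032
so the bound overstates the realised error by a factor of ≈ 355.3058 (computed from the unrounded values)


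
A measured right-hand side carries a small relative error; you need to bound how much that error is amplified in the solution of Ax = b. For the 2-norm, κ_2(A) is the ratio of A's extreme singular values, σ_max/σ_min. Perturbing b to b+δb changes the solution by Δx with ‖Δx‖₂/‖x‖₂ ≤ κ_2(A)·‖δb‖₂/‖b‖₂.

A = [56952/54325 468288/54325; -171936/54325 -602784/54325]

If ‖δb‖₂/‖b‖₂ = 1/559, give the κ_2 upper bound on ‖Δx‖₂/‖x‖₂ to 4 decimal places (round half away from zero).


0.0237

AᵀA = [1312220736/118048225 1042481664/23609645; 1042481664/23609645 23305688064/118048225]; tr = 585792/2809, det = 429981696/1755625
char-poly roots: 5184/25 and 82944/70225
σ_max=√(5184/25)=(72/5), σ_min=√(82944/70225)=(288/265) → κ = 13.2500
perturbation bound = 13.2500·1/559 = 0.0237


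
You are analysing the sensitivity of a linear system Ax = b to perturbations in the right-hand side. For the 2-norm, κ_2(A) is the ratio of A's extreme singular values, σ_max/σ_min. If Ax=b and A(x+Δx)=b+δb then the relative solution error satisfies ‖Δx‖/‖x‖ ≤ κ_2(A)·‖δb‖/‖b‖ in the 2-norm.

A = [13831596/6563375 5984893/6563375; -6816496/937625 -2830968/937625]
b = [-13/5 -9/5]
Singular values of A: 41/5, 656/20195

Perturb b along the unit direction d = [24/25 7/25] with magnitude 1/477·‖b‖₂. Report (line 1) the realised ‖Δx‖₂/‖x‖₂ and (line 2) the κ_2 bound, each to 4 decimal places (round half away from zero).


from the listed singular values, σ₁ = 41/5, σ_n = 656/20195
κ_2(A) = (41/5) / (656/20195) = 252.4375
worst-case relative error ≤ 252.4375 × 1/477 = 0.5292
solve Ax = b  →  x = [35.6338 -85.2040]
2-norm of b is 3.1623; of x, 92.3553
Δx = A⁻¹·δb where δb = 1/477·3.1623·d; ‖Δx‖ = 0.2041
relative error = 0.0022
so the bound overstates the realised error by a factor of ≈ 239.4834 (computed from the unrounded values)

0.0022
0.5292


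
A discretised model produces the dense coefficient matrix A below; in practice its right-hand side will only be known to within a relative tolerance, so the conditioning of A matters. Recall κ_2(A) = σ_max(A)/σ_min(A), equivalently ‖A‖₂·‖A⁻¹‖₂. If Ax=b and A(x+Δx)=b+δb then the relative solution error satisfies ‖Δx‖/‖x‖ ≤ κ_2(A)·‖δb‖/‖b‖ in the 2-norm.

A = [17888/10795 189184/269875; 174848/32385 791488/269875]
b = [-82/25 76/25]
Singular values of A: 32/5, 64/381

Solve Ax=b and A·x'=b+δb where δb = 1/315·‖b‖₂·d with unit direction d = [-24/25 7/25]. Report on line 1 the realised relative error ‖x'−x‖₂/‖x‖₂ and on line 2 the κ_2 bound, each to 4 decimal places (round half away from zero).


0.0035
0.1210

from the listed singular values, σ₁ = 32/5, σ_n = 64/381
condition number: (32/5) ÷ (64/381) = 38.1000
worst-case relative error ≤ 38.1000 × 1/315 = 0.1210
solve Ax = b  →  x = [-10.9301 21.1581]
2-norm of b is 4.4721; of x, 23.8146
Δx = A⁻¹·δb where δb = 1/315·4.4721·d; ‖Δx‖ = 0.0845
realised ‖Δx‖/‖x‖ = 0.0035
so the bound overstates the realised error by a factor of ≈ 34.0806 (computed from the unrounded values)


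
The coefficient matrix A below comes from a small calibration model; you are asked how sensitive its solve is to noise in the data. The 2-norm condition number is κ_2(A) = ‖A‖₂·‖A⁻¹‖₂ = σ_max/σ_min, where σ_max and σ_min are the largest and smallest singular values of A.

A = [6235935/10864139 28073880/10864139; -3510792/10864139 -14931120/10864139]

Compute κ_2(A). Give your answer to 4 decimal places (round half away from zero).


194.8375

AᵀA = [177206040801/408406630489 787152067560/408406630489; 787152067560/408406630489 3498550459200/408406630489]; tr = 2186648721/242954569, det = 518400/242954569
solving λ² − 2186648721/242954569·λ + 518400/242954569 = 0 gives λ = 9, 57600/242954569
so κ_2 = √(9 / (57600/242954569)) = 194.8375


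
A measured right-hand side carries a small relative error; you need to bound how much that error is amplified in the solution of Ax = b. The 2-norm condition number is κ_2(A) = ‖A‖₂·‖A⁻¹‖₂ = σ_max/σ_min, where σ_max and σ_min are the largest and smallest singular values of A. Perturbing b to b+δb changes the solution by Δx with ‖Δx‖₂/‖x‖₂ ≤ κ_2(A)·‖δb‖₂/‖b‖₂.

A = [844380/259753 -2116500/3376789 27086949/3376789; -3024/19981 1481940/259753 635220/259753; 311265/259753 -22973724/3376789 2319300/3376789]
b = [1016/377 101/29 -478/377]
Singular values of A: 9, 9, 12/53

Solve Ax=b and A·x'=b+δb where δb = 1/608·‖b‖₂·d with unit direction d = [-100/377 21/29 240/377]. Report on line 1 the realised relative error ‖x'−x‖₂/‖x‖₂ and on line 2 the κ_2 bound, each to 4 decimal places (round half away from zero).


largest singular value 9, smallest 12/53
condition number: 9 ÷ (12/53) = 39.7500
worst-case relative error ≤ 39.7500 × 1/608 = 0.0654
solve Ax = b  →  x = [-3.9915 -0.3220 1.9283]
‖b‖₂ = 4.5826 and ‖x‖₂ = 4.4445
with δb = [-0.0020 0.0055 0.0048], A·Δx = δb → ‖Δx‖ = 0.0333
realised ‖Δx‖/‖x‖ = 0.0075
tightness: 0.0075 against a bound of 0.0654 (unrounded ratio ≈ 0.1146)

0.0075
0.0654


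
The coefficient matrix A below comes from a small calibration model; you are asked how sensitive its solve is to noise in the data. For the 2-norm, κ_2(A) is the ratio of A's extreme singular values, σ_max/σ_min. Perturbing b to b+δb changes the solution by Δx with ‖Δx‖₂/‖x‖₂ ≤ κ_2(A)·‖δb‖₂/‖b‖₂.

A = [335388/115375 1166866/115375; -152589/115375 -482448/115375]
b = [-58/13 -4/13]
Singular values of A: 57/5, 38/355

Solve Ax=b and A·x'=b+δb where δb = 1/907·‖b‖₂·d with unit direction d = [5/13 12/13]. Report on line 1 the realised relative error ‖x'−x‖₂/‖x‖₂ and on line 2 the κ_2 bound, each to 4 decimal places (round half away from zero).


from the listed singular values, σ₁ = 57/5, σ_n = 38/355
κ = σ_max/σ_min = (57/5)/(38/355) = 106.5000
κ_2(A)·‖δb‖/‖b‖ = 0.1174
solve Ax = b  →  x = [17.8386 -5.5684]
2-norm of b is 4.4721; of x, 18.6875
with δb = [0.0019 0.0046], A·Δx = δb → ‖Δx‖ = 0.0461
realised ‖Δx‖/‖x‖ = 0.0025
so the bound overstates the realised error by a factor of ≈ 47.6366 (computed from the unrounded values)

0.0025
0.1174


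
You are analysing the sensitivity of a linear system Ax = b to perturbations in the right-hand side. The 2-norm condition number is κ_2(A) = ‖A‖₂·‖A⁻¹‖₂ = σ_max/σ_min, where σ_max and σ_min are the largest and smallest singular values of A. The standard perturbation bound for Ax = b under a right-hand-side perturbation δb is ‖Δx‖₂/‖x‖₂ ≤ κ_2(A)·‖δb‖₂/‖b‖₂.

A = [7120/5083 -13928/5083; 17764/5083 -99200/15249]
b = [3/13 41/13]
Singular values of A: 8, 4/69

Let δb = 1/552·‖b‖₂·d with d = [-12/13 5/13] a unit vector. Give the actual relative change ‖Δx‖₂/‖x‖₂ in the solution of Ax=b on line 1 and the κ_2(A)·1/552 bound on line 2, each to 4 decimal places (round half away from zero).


σ_max = 8, σ_min = 4/69
condition number: 8 ÷ (4/69) = 138.0000
bound on ‖Δx‖/‖x‖: κ·ε = 138.0000·1/552 = 0.2500
solve Ax = b  →  x = [15.3971 7.7868]
‖b‖₂ = 3.1623 and ‖x‖₂ = 17.2541
re-solving with b+δb shifts x by Δx of norm 0.0988
dividing the unrounded norms, ‖Δx‖/‖x‖ = 0.0057
tightness: 0.0057 against a bound of 0.2500 (unrounded ratio ≈ 0.0229)

0.0057
0.2500
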